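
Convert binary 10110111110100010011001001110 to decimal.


10110111110100010011001001110 in decimal = 385492558

385492558


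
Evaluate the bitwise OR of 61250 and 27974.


0b1110111101000010 | 0b110110101000110 = 0b1110111101000110 = 61254

61254


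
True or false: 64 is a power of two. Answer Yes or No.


0b1000000. Only one bit set => Yes

Yes


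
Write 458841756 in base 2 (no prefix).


458841756 = 11011010110010101111010011100 in binary

11011010110010101111010011100


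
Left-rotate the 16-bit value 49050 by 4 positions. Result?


Rotate 0b1011111110011010 left by 4 (16-bit) = 0b1111100110101011 = 63915

63915


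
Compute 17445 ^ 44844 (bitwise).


0b100010000100101 ^ 0b1010111100101100 = 0b1110101100001001 = 60169

60169


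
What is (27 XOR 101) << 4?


Step 1: 27 ^ 101 = 126
Step 2: 126 << 4 = 2016

2016


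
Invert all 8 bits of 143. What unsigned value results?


143 ^ 255 = 112

112


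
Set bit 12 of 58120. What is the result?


58120 | (1 << 12) = 58120 | 4096 = 62216

62216


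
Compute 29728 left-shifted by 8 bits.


0b111010000100000 << 8 = 0b11101000010000000000000 = 7610368

7610368


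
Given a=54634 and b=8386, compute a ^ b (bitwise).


54634 ^ 8386 = 62888

62888


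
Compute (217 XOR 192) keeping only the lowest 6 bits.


Step 1: 217 ^ 192 = 25
Step 2: 25 & 63 = 25

25


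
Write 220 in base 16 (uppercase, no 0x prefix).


220 = DC hex

DC


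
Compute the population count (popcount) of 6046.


0b1011110011110 has 9 set bits

9


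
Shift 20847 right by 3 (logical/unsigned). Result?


0b101000101101111 >> 3 = 0b101000101101 = 2605

2605


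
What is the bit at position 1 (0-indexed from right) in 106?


0b1101010, position 1 = 1

1


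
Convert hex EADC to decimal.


EADC hex = 60124 decimal

60124


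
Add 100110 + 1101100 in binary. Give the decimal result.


100110 + 1101100 = 10010010 = 146

146


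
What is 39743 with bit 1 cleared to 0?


39743 & ~(1 << 1) = 39741

39741


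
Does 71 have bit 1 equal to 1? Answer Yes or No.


0b1000111, bit 1 = 1. Yes

Yes


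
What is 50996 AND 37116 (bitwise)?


0b1100011100110100 & 0b1001000011111100 = 0b1000000000110100 = 32820

32820


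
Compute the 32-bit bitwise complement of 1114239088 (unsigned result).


~0b1000010011010011111000001110000 = 0b10111101100101100000111110001111 = 3180728207 (32-bit unsigned)

3180728207


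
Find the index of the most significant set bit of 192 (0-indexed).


0b11000000. Highest set bit at position 7

7


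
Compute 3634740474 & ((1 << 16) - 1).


3634740474 & 65535 = 48378

48378


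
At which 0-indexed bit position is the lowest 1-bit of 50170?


0b1100001111111010. Lowest set bit at position 1

1


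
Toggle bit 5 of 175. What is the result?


175 ^ (1 << 5) = 175 ^ 32 = 143

143


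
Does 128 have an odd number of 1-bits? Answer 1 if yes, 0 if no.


0b10000000 has 1 ones => parity 1

1


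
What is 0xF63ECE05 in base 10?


F63ECE05 hex = 4131311109 decimal

4131311109


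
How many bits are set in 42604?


0b1010011001101100 has 8 set bits

8


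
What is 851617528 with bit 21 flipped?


851617528 ^ (1 << 21) = 851617528 ^ 2097152 = 853714680

853714680


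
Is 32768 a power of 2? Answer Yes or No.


0b1000000000000000. Only one bit set => Yes

Yes


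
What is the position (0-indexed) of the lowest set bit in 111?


0b1101111. Lowest set bit at position 0

0


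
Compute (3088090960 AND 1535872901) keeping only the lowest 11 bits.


Step 1: 3088090960 & 1535872901 = 402687744
Step 2: 402687744 & 2047 = 1792

1792


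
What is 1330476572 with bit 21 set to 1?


1330476572 | (1 << 21) = 1330476572 | 2097152 = 1332573724

1332573724


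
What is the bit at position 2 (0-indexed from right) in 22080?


0b101011001000000, position 2 = 0

0


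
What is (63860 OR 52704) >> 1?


Step 1: 63860 | 52704 = 65012
Step 2: 65012 >> 1 = 32506

32506


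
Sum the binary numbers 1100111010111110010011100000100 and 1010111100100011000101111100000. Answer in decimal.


1100111010111110010011100000100 + 1010111100100011000101111100000 = 10111110111100001011001011100100 = 3203445476

3203445476


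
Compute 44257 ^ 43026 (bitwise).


0b1010110011100001 ^ 0b1010100000010010 = 0b10011110011 = 1267

1267


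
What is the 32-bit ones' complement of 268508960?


268508960 ^ 4294967295 = 4026458335

4026458335


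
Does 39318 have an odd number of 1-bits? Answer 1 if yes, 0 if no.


0b1001100110010110 has 8 ones => parity 0

0


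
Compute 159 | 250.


0b10011111 | 0b11111010 = 0b11111111 = 255

255


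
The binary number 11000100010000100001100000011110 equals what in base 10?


11000100010000100001100000011110 in decimal = 3292665886

3292665886


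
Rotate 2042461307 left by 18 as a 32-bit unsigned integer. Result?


Rotate 0b1111001101111010111110001111011 left by 18 (32-bit) = 0b11110001111011011110011011110101 = 4058900213

4058900213


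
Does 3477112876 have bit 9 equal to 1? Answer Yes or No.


0b11001111010000001000100000101100, bit 9 = 0. No

No


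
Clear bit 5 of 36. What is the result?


36 & ~(1 << 5) = 4

4


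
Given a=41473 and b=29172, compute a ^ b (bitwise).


41473 ^ 29172 = 54261

54261


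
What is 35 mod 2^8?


35 & 255 = 35

35


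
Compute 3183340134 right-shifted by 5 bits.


0b10111101101111011110101001100110 >> 5 = 0b101111011011110111101010011 = 99479379

99479379


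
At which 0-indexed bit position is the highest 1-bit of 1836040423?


0b1101101011011111100000011100111. Highest set bit at position 30

30


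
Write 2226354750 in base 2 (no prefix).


2226354750 = 10000100101100110111101000111110 in binary

10000100101100110111101000111110


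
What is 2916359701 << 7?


0b10101101110101000001111000010101 << 7 = 0b101011011101010000011110000101010000000 = 373294041728

373294041728


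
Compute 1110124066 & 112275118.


0b1000010001010110010011000100010 & 0b110101100010010111010101110 = 0b10001000010010011000100010 = 35726882

35726882


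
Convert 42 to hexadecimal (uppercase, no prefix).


42 = 2A hex

2A


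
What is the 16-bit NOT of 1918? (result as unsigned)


~0b11101111110 = 0b1111100010000001 = 63617 (16-bit unsigned)

63617


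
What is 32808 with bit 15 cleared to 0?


32808 & ~(1 << 15) = 40

40


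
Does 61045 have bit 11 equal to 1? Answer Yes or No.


0b1110111001110101, bit 11 = 1. Yes

Yes


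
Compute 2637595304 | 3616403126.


0b10011101001101101000001010101000 | 0b11010111100011011110111010110110 = 0b11011111101111111110111010111110 = 3753897662

3753897662


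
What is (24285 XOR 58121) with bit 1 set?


Step 1: 24285 ^ 58121 = 48596
Step 2: 48596 | (1 << 1) = 48596 | 2 = 48598

48598


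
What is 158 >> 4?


0b10011110 >> 4 = 0b1001 = 9

9


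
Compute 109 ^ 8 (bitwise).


0b1101101 ^ 0b1000 = 0b1100101 = 101

101


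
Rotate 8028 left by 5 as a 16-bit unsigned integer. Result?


Rotate 0b1111101011100 left by 5 (16-bit) = 0b1110101110000011 = 60291

60291


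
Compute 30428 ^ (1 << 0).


30428 ^ (1 << 0) = 30428 ^ 1 = 30429

30429


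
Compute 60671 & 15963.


0b1110110011111111 & 0b11111001011011 = 0b10110001011011 = 11355

11355


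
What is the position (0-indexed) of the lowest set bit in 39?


0b100111. Lowest set bit at position 0

0


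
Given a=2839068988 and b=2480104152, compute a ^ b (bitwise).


2839068988 ^ 2480104152 = 988521444

988521444


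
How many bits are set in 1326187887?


0b1001111000011000000010101101111 has 15 set bits

15


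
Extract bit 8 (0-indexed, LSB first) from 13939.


0b11011001110011, position 8 = 0

0


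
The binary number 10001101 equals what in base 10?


10001101 in decimal = 141

141


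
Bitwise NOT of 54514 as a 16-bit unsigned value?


~0b1101010011110010 = 0b10101100001101 = 11021 (16-bit unsigned)

11021


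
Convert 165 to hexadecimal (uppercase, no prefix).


165 = A5 hex

A5


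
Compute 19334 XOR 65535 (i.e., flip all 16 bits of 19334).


19334 ^ 65535 = 46201

46201


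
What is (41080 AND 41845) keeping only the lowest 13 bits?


Step 1: 41080 & 41845 = 41072
Step 2: 41072 & 8191 = 112

112


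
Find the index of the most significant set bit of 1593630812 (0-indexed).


0b1011110111111001110000001011100. Highest set bit at position 30

30


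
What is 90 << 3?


0b1011010 << 3 = 0b1011010000 = 720

720


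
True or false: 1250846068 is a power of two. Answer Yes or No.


0b1001010100011100110010101110100. Multiple bits set => No

No


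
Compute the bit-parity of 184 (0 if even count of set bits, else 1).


0b10111000 has 4 ones => parity 0

0


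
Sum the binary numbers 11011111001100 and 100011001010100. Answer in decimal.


11011111001100 + 100011001010100 = 111111000100000 = 32288

32288


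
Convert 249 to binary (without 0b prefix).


249 = 11111001 in binary

11111001


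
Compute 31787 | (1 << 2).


31787 | (1 << 2) = 31787 | 4 = 31791

31791


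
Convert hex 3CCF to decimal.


3CCF hex = 15567 decimal

15567


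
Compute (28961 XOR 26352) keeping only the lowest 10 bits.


Step 1: 28961 ^ 26352 = 6097
Step 2: 6097 & 1023 = 977

977


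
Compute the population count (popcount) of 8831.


0b10001001111111 has 9 set bits

9


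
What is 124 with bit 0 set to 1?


124 | (1 << 0) = 124 | 1 = 125

125


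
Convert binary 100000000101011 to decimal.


100000000101011 in decimal = 16427

16427


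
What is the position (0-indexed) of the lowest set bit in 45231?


0b1011000010101111. Lowest set bit at position 0

0


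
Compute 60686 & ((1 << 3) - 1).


60686 & 7 = 6

6


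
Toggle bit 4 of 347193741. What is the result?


347193741 ^ (1 << 4) = 347193741 ^ 16 = 347193757

347193757


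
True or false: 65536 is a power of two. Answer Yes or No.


0b10000000000000000. Only one bit set => Yes

Yes


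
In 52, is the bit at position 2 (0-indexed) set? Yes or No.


0b110100, bit 2 = 1. Yes

Yes


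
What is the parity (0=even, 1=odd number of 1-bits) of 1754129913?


0b1101000100011011110010111111001 has 18 ones => parity 0

0


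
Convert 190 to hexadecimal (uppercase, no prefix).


190 = BE hex

BE


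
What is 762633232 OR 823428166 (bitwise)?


0b101101011101001101110000010000 | 0b110001000101001000010001000110 = 0b111101011101001101110001010110 = 1031068758

1031068758


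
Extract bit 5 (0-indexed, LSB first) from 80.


0b1010000, position 5 = 0

0


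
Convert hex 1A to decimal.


1A hex = 26 decimal

26


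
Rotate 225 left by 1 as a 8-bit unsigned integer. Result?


Rotate 0b11100001 left by 1 (8-bit) = 0b11000011 = 195

195


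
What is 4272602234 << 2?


0b11111110101010101011110001111010 << 2 = 0b1111111010101010101111000111101000 = 17090408936

17090408936


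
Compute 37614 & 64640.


0b1001001011101110 & 0b1111110010000000 = 0b1001000010000000 = 36992

36992


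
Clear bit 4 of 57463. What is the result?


57463 & ~(1 << 4) = 57447

57447


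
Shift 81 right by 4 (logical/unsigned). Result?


0b1010001 >> 4 = 0b101 = 5

5


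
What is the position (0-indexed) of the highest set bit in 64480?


0b1111101111100000. Highest set bit at position 15

15


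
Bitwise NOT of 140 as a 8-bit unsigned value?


~0b10001100 = 0b1110011 = 115 (8-bit unsigned)

115


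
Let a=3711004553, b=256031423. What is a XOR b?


3711004553 ^ 256031423 = 3530806582

3530806582


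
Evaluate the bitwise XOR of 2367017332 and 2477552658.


0b10001101000101011101000101110100 ^ 0b10010011101011000111010000010010 = 0b11110101110011010010101100110 = 515482982

515482982


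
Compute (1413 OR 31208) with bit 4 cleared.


Step 1: 1413 | 31208 = 32237
Step 2: 32237 & ~(1 << 4) = 32237

32237


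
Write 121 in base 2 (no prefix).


121 = 1111001 in binary

1111001


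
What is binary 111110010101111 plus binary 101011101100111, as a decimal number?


111110010101111 + 101011101100111 = 1101010000010110 = 54294

54294


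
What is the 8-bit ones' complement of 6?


6 ^ 255 = 249

249


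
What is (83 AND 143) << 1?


Step 1: 83 & 143 = 3
Step 2: 3 << 1 = 6

6


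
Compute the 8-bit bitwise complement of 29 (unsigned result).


~0b11101 = 0b11100010 = 226 (8-bit unsigned)

226


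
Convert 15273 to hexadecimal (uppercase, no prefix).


15273 = 3BA9 hex

3BA9


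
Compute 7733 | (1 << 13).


7733 | (1 << 13) = 7733 | 8192 = 15925

15925


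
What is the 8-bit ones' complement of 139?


139 ^ 255 = 116

116


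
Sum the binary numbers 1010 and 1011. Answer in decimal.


1010 + 1011 = 10101 = 21

21


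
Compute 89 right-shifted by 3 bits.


0b1011001 >> 3 = 0b1011 = 11

11


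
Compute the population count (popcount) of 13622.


0b11010100110110 has 8 set bits

8


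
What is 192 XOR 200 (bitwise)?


0b11000000 ^ 0b11001000 = 0b1000 = 8

8


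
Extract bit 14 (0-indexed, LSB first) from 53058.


0b1100111101000010, position 14 = 1

1


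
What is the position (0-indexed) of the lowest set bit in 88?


0b1011000. Lowest set bit at position 3

3


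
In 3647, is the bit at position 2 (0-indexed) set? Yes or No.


0b111000111111, bit 2 = 1. Yes

Yes


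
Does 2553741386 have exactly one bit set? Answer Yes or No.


0b10011000001101110000000001001010. Multiple bits set => No

No


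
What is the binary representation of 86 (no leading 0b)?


86 = 1010110 in binary

1010110


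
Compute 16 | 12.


0b10000 | 0b1100 = 0b11100 = 28

28


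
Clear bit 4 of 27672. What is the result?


27672 & ~(1 << 4) = 27656

27656


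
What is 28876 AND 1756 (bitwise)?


0b111000011001100 & 0b11011011100 = 0b11001100 = 204

204


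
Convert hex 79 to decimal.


79 hex = 121 decimal

121


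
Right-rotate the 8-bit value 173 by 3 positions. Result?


Rotate 0b10101101 right by 3 (8-bit) = 0b10110101 = 181

181


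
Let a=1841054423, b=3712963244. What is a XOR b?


1841054423 ^ 3712963244 = 2968719483

2968719483


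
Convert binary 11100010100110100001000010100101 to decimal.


11100010100110100001000010100101 in decimal = 3801747621

3801747621


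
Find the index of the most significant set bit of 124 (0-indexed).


0b1111100. Highest set bit at position 6

6


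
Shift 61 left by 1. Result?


0b111101 << 1 = 0b1111010 = 122

122


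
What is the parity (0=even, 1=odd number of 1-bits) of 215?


0b11010111 has 6 ones => parity 0

0


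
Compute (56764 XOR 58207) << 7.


Step 1: 56764 ^ 58207 = 16099
Step 2: 16099 << 7 = 2060672

2060672


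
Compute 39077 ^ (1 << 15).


39077 ^ (1 << 15) = 39077 ^ 32768 = 6309

6309


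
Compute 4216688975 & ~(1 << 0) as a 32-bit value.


4216688975 & ~(1 << 0) = 4216688974

4216688974


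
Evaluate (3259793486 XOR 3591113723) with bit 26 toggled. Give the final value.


Step 1: 3259793486 ^ 3591113723 = 339774389
Step 2: 339774389 ^ (1 << 26) = 339774389 ^ 67108864 = 272665525

272665525


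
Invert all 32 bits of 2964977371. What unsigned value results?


2964977371 ^ 4294967295 = 1329989924

1329989924


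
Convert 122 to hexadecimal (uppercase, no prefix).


122 = 7A hex

7A


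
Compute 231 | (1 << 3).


231 | (1 << 3) = 231 | 8 = 239

239


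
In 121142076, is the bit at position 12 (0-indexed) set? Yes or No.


0b111001110000111101100111100, bit 12 = 1. Yes

Yes


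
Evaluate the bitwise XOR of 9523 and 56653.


0b10010100110011 ^ 0b1101110101001101 = 0b1111100001111110 = 63614

63614


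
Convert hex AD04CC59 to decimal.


AD04CC59 hex = 2902772825 decimal

2902772825


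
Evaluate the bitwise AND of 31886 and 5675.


0b111110010001110 & 0b1011000101011 = 0b1010000001010 = 5130

5130


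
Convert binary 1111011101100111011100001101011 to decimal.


1111011101100111011100001101011 in decimal = 2075375723

2075375723


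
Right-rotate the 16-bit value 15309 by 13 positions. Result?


Rotate 0b11101111001101 right by 13 (16-bit) = 0b1101111001101001 = 56937

56937


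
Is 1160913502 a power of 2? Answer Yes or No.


0b1000101001100100010001001011110. Multiple bits set => No

No


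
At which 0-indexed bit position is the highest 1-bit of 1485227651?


0b1011000100001101100011010000011. Highest set bit at position 30

30


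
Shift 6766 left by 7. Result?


0b1101001101110 << 7 = 0b11010011011100000000 = 866048

866048


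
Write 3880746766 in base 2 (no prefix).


3880746766 = 11100111010011110111111100001110 in binary

11100111010011110111111100001110


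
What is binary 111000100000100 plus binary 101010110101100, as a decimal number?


111000100000100 + 101010110101100 = 1100011010110000 = 50864

50864


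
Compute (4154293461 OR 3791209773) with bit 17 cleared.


Step 1: 4154293461 | 3791209773 = 4160585213
Step 2: 4160585213 & ~(1 << 17) = 4160585213

4160585213


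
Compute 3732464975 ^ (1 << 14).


3732464975 ^ (1 << 14) = 3732464975 ^ 16384 = 3732448591

3732448591


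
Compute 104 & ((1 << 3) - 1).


104 & 7 = 0

0


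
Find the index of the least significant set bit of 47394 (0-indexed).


0b1011100100100010. Lowest set bit at position 1

1


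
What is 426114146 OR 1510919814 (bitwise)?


0b11001011001011111110001100010 | 0b1011010000011101100111010000110 = 0b1011011011011111111111011100110 = 1534066406

1534066406


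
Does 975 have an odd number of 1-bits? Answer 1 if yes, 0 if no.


0b1111001111 has 8 ones => parity 0

0


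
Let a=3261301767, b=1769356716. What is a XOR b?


3261301767 ^ 1769356716 = 2870327723

2870327723


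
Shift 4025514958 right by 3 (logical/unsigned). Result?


0b11101111111100000111101111001110 >> 3 = 0b11101111111100000111101111001 = 503189369

503189369


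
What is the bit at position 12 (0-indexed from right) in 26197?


0b110011001010101, position 12 = 0

0


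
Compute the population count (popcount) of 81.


0b1010001 has 3 set bits

3


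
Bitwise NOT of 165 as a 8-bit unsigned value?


~0b10100101 = 0b1011010 = 90 (8-bit unsigned)

90


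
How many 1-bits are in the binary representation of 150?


0b10010110 has 4 set bits

4


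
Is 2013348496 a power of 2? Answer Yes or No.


0b1111000000000010100001010010000. Multiple bits set => No

No


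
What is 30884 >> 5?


0b111100010100100 >> 5 = 0b1111000101 = 965

965


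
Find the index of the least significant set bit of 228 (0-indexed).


0b11100100. Lowest set bit at position 2

2


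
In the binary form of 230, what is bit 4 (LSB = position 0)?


0b11100110, position 4 = 0

0


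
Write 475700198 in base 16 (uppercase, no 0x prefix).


475700198 = 1C5A9BE6 hex

1C5A9BE6


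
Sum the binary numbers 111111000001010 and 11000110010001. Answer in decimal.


111111000001010 + 11000110010001 = 1010111110011011 = 44955

44955


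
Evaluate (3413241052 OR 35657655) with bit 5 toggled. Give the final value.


Step 1: 3413241052 | 35657655 = 3413245951
Step 2: 3413245951 ^ (1 << 5) = 3413245951 ^ 32 = 3413245919

3413245919


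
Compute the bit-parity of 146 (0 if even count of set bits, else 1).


0b10010010 has 3 ones => parity 1

1


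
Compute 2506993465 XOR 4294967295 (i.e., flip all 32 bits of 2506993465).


2506993465 ^ 4294967295 = 1787973830

1787973830


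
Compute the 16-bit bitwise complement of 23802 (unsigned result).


~0b101110011111010 = 0b1010001100000101 = 41733 (16-bit unsigned)

41733


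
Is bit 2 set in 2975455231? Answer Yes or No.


0b10110001010110011101011111111111, bit 2 = 1. Yes

Yes


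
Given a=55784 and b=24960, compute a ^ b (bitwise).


55784 ^ 24960 = 47208

47208


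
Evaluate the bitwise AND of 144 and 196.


0b10010000 & 0b11000100 = 0b10000000 = 128

128


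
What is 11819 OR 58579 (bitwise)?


0b10111000101011 | 0b1110010011010011 = 0b1110111011111011 = 61179

61179


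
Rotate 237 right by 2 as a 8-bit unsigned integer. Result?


Rotate 0b11101101 right by 2 (8-bit) = 0b1111011 = 123

123


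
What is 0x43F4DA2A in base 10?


43F4DA2A hex = 1140120106 decimal

1140120106


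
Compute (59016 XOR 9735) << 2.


Step 1: 59016 ^ 9735 = 49295
Step 2: 49295 << 2 = 197180

197180


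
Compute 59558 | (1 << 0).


59558 | (1 << 0) = 59558 | 1 = 59559

59559


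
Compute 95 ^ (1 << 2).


95 ^ (1 << 2) = 95 ^ 4 = 91

91


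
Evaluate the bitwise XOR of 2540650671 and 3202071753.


0b10010111011011110100000010101111 ^ 0b10111110110110111011110011001001 = 0b101001101101001111110001100110 = 699726950

699726950


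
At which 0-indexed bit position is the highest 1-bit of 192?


0b11000000. Highest set bit at position 7

7


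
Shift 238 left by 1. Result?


0b11101110 << 1 = 0b111011100 = 476

476


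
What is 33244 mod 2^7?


33244 & 127 = 92

92


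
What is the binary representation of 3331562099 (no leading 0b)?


3331562099 = 11000110100100111001101001110011 in binary

11000110100100111001101001110011


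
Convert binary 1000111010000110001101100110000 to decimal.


1000111010000110001101100110000 in decimal = 1195580208

1195580208


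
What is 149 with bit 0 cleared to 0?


149 & ~(1 << 0) = 148

148


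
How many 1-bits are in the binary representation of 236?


0b11101100 has 5 set bits

5


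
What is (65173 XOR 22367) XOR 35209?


Step 1: 65173 ^ 22367 = 43466
Step 2: 43466 ^ 35209 = 8259

8259


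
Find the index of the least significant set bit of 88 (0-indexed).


0b1011000. Lowest set bit at position 3

3


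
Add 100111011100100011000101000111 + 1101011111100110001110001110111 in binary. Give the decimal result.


100111011100100011000101000111 + 1101011111100110001110001110111 = 10010011011001010100110110111110 = 2472889790

2472889790


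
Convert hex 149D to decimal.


149D hex = 5277 decimal

5277


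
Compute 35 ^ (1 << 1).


35 ^ (1 << 1) = 35 ^ 2 = 33

33


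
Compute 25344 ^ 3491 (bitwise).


0b110001100000000 ^ 0b110110100011 = 0b110111010100011 = 28323

28323


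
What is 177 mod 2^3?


177 & 7 = 1

1


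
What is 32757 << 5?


0b111111111110101 << 5 = 0b11111111111010100000 = 1048224

1048224


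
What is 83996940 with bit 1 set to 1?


83996940 | (1 << 1) = 83996940 | 2 = 83996942

83996942


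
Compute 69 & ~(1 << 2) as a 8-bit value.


69 & ~(1 << 2) = 65

65


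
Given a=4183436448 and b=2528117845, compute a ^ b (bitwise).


4183436448 ^ 2528117845 = 1877616885

1877616885


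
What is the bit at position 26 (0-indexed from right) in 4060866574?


0b11110010000010111110100000001110, position 26 = 0

0


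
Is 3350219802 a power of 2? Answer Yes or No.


0b11000111101100000100110000011010. Multiple bits set => No

No


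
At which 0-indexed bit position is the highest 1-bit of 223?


0b11011111. Highest set bit at position 7

7


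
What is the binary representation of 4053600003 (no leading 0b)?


4053600003 = 11110001100111010000011100000011 in binary

11110001100111010000011100000011


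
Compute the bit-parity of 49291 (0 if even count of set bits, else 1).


0b1100000010001011 has 6 ones => parity 0

0


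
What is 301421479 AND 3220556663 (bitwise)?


0b10001111101110101001110100111 & 0b10111111111101011100101101110111 = 0b10001111101010100001100100111 = 301286183

301286183


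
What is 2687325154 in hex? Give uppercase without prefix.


2687325154 = A02D53E2 hex

A02D53E2


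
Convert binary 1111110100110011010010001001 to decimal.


1111110100110011010010001001 in decimal = 265499785

265499785


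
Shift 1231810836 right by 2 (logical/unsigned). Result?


0b1001001011010111111000100010100 >> 2 = 0b10010010110101111110001000101 = 307952709

307952709


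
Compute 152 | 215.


0b10011000 | 0b11010111 = 0b11011111 = 223

223


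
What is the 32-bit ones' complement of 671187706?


671187706 ^ 4294967295 = 3623779589

3623779589


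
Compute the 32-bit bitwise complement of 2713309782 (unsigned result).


~0b10100001101110011101001001010110 = 0b1011110010001100010110110101001 = 1581657513 (32-bit unsigned)

1581657513


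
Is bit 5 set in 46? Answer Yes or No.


0b101110, bit 5 = 1. Yes

Yes


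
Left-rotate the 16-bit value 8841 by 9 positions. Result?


Rotate 0b10001010001001 left by 9 (16-bit) = 0b1001001000101 = 4677

4677


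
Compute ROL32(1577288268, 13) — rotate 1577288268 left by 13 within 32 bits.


Rotate 0b1011110000000111000001001001100 left by 13 (32-bit) = 0b1110000010010011000101111000000 = 1883868096

1883868096


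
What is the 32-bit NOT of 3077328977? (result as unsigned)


~0b10110111011011000101000001010001 = 0b1001000100100111010111110101110 = 1217638318 (32-bit unsigned)

1217638318


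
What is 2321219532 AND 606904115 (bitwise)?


0b10001010010110101111111111001100 & 0b100100001011001001111100110011 = 0b10001001111100000000 = 564992

564992


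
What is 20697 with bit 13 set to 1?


20697 | (1 << 13) = 20697 | 8192 = 28889

28889


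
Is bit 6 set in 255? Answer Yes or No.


0b11111111, bit 6 = 1. Yes

Yes


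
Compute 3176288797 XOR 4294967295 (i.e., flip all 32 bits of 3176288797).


3176288797 ^ 4294967295 = 1118678498

1118678498


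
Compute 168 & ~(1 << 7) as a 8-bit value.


168 & ~(1 << 7) = 40

40


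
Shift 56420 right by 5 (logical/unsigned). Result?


0b1101110001100100 >> 5 = 0b11011100011 = 1763

1763


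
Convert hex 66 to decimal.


66 hex = 102 decimal

102


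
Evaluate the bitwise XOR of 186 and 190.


0b10111010 ^ 0b10111110 = 0b100 = 4

4


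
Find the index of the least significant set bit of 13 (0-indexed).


0b1101. Lowest set bit at position 0

0


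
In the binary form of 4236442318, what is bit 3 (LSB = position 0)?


0b11111100100000101111101011001110, position 3 = 1

1


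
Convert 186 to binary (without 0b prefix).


186 = 10111010 in binary

10111010


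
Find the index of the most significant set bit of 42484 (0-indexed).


0b1010010111110100. Highest set bit at position 15

15


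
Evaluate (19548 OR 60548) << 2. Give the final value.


Step 1: 19548 | 60548 = 60636
Step 2: 60636 << 2 = 242544

242544


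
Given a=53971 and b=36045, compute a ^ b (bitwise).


53971 ^ 36045 = 24094

24094


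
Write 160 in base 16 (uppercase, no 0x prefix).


160 = A0 hex

A0


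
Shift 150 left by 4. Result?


0b10010110 << 4 = 0b100101100000 = 2400

2400


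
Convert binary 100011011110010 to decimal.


100011011110010 in decimal = 18162

18162


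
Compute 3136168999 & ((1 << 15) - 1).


3136168999 & 32767 = 9255

9255


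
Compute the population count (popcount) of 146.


0b10010010 has 3 set bits

3


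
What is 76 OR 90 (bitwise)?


0b1001100 | 0b1011010 = 0b1011110 = 94

94


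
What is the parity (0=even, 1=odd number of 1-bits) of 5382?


0b1010100000110 has 5 ones => parity 1

1


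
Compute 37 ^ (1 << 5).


37 ^ (1 << 5) = 37 ^ 32 = 5

5


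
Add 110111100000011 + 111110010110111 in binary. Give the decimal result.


110111100000011 + 111110010110111 = 1110101110111010 = 60346

60346


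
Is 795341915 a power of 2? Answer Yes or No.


0b101111011001111111010001011011. Multiple bits set => No

No


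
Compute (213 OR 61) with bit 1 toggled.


Step 1: 213 | 61 = 253
Step 2: 253 ^ (1 << 1) = 253 ^ 2 = 255

255


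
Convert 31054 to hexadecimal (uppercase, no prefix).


31054 = 794E hex

794E


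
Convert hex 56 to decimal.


56 hex = 86 decimal

86


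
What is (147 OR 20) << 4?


Step 1: 147 | 20 = 151
Step 2: 151 << 4 = 2416

2416


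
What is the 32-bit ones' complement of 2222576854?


2222576854 ^ 4294967295 = 2072390441

2072390441


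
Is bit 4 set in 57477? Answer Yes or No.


0b1110000010000101, bit 4 = 0. No

No


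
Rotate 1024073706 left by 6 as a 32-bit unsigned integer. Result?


Rotate 0b111101000010100001111111101010 left by 6 (32-bit) = 0b1000010100001111111101010001111 = 1116207759

1116207759


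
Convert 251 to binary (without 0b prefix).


251 = 11111011 in binary

11111011


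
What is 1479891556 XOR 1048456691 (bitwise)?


0b1011000001101010101101001100100 ^ 0b111110011111100010110111110011 = 0b1100110010010110111011110010111 = 1716221847

1716221847


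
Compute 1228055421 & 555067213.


0b1001001001100101010001101111101 & 0b100001000101011010011101001101 = 0b1000100001010001101001101 = 17867597

17867597


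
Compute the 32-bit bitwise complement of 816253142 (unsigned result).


~0b110000101001110000100011010110 = 0b11001111010110001111011100101001 = 3478714153 (32-bit unsigned)

3478714153


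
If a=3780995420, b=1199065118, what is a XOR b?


3780995420 ^ 1199065118 = 2787451202

2787451202


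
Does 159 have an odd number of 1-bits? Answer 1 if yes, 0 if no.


0b10011111 has 6 ones => parity 0

0


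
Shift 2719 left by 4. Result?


0b101010011111 << 4 = 0b1010100111110000 = 43504

43504


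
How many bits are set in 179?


0b10110011 has 5 set bits

5


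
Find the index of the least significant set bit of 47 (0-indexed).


0b101111. Lowest set bit at position 0

0


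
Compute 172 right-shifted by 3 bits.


0b10101100 >> 3 = 0b10101 = 21

21


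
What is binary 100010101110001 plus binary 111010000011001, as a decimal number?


100010101110001 + 111010000011001 = 1011100110001010 = 47498

47498


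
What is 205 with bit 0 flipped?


205 ^ (1 << 0) = 205 ^ 1 = 204

204


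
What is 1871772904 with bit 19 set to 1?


1871772904 | (1 << 19) = 1871772904 | 524288 = 1872297192

1872297192


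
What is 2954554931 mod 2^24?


2954554931 & 16777215 = 1764915

1764915


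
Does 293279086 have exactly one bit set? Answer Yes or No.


0b10001011110110001010101101110. Multiple bits set => No

No


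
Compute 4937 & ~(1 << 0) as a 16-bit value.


4937 & ~(1 << 0) = 4936

4936


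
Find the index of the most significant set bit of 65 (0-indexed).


0b1000001. Highest set bit at position 6

6


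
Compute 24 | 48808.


0b11000 | 0b1011111010101000 = 0b1011111010111000 = 48824

48824


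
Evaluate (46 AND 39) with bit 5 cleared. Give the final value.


Step 1: 46 & 39 = 38
Step 2: 38 & ~(1 << 5) = 6

6


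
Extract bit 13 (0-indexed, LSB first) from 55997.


0b1101101010111101, position 13 = 0

0


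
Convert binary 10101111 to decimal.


10101111 in decimal = 175

175


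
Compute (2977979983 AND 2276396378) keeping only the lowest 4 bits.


Step 1: 2977979983 & 2276396378 = 2172652618
Step 2: 2172652618 & 15 = 10

10


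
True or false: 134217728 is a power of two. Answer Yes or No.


0b1000000000000000000000000000. Only one bit set => Yes

Yes


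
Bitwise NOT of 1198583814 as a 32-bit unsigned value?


~0b1000111011100001111000000000110 = 0b10111000100011110000111111111001 = 3096383481 (32-bit unsigned)

3096383481


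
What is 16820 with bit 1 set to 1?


16820 | (1 << 1) = 16820 | 2 = 16822

16822


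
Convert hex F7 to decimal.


F7 hex = 247 decimal

247


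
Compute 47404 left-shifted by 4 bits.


0b1011100100101100 << 4 = 0b10111001001011000000 = 758464

758464


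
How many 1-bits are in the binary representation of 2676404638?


0b10011111100001101011000110011110 has 18 set bits

18


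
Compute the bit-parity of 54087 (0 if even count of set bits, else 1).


0b1101001101000111 has 9 ones => parity 1

1


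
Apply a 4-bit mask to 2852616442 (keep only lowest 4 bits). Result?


2852616442 & 15 = 10

10


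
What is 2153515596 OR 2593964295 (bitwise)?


0b10000000010111000000101001001100 | 0b10011010100111001100000100000111 = 0b10011010110111001100101101001111 = 2598161231

2598161231


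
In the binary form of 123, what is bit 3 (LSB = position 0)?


0b1111011, position 3 = 1

1


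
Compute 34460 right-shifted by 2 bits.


0b1000011010011100 >> 2 = 0b10000110100111 = 8615

8615


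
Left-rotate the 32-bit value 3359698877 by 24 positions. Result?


Rotate 0b11001000010000001110111110111101 left by 24 (32-bit) = 0b10111101110010000100000011101111 = 3184017647

3184017647


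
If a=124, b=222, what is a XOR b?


124 ^ 222 = 162

162


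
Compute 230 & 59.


0b11100110 & 0b111011 = 0b100010 = 34

34


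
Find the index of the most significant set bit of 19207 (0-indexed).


0b100101100000111. Highest set bit at position 14

14


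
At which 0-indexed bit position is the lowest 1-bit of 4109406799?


0b11110100111100001001001001001111. Lowest set bit at position 0

0


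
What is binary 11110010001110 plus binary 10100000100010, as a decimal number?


11110010001110 + 10100000100010 = 110010010110000 = 25776

25776


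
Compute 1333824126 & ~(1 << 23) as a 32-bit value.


1333824126 & ~(1 << 23) = 1325435518

1325435518


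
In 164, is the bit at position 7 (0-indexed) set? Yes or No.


0b10100100, bit 7 = 1. Yes

Yes


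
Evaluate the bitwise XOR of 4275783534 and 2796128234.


0b11111110110110110100011101101110 ^ 0b10100110101010011000011111101010 = 0b1011000011100101100000010000100 = 1483915396

1483915396


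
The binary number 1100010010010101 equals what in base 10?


1100010010010101 in decimal = 50325

50325


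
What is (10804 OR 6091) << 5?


Step 1: 10804 | 6091 = 16383
Step 2: 16383 << 5 = 524256

524256


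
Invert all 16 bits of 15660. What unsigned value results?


15660 ^ 65535 = 49875

49875


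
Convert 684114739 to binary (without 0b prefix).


684114739 = 101000110001101100001100110011 in binary

101000110001101100001100110011


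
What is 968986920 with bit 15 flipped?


968986920 ^ (1 << 15) = 968986920 ^ 32768 = 968954152

968954152


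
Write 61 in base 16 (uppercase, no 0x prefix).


61 = 3D hex

3D


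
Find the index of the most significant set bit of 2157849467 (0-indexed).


0b10000000100111100010101101111011. Highest set bit at position 31

31


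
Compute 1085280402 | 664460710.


0b1000000101100000001000010010010 | 0b100111100110101101110110100110 = 0b1100111101110101101110110110110 = 1740299702

1740299702


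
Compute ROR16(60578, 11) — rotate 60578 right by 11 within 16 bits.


Rotate 0b1110110010100010 right by 11 (16-bit) = 0b1001010001011101 = 37981

37981


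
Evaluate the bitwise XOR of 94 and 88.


0b1011110 ^ 0b1011000 = 0b110 = 6

6


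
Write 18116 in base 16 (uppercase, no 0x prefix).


18116 = 46C4 hex

46C4


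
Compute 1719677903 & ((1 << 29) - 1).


1719677903 & 536870911 = 109065167

109065167


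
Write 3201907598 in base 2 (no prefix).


3201907598 = 10111110110110010011101110001110 in binary

10111110110110010011101110001110


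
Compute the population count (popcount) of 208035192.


0b1100011001100101110101111000 has 15 set bits

15


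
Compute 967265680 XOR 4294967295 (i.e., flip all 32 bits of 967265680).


967265680 ^ 4294967295 = 3327701615

3327701615


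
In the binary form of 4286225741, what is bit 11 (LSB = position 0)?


0b11111111011110101001110101001101, position 11 = 1

1


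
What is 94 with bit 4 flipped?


94 ^ (1 << 4) = 94 ^ 16 = 78

78


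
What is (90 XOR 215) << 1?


Step 1: 90 ^ 215 = 141
Step 2: 141 << 1 = 282

282


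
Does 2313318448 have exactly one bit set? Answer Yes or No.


0b10001001111000100111000000110000. Multiple bits set => No

No


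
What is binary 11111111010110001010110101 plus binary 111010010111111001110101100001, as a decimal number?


11111111010110001010110101 + 111010010111111001110101100001 = 111110010111010000000000010110 = 1046282262

1046282262


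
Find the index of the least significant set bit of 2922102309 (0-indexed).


0b10101110001010111011111000100101. Lowest set bit at position 0

0


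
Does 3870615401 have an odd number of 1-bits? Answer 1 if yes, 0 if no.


0b11100110101101001110011101101001 has 19 ones => parity 1

1


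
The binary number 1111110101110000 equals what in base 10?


1111110101110000 in decimal = 64880

64880


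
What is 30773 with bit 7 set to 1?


30773 | (1 << 7) = 30773 | 128 = 30901

30901


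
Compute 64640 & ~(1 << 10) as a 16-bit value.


64640 & ~(1 << 10) = 63616

63616


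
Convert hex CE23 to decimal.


CE23 hex = 52771 decimal

52771


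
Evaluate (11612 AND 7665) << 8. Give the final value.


Step 1: 11612 & 7665 = 3408
Step 2: 3408 << 8 = 872448

872448


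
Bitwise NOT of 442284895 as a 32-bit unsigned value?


~0b11010010111001011101101011111 = 0b11100101101000110100010010100000 = 3852682400 (32-bit unsigned)

3852682400


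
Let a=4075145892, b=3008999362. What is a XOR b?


4075145892 ^ 3008999362 = 1102865766

1102865766


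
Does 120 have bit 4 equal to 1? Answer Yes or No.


0b1111000, bit 4 = 1. Yes

Yes


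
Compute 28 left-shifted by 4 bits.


0b11100 << 4 = 0b111000000 = 448

448


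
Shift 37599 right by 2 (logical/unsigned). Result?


0b1001001011011111 >> 2 = 0b10010010110111 = 9399

9399


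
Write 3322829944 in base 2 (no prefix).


3322829944 = 11000110000011100101110001111000 in binary

11000110000011100101110001111000


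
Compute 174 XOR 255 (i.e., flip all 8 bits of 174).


174 ^ 255 = 81

81


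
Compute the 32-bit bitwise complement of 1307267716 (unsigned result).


~0b1001101111010110101001010000100 = 0b10110010000101001010110101111011 = 2987699579 (32-bit unsigned)

2987699579


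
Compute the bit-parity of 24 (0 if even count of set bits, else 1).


0b11000 has 2 ones => parity 0

0


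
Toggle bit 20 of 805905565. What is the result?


805905565 ^ (1 << 20) = 805905565 ^ 1048576 = 806954141

806954141


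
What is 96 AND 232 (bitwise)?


0b1100000 & 0b11101000 = 0b1100000 = 96

96


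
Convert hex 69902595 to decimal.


69902595 hex = 1771054485 decimal

1771054485


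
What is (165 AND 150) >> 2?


Step 1: 165 & 150 = 132
Step 2: 132 >> 2 = 33

33


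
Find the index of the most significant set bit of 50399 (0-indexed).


0b1100010011011111. Highest set bit at position 15

15


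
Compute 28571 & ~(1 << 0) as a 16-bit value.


28571 & ~(1 << 0) = 28570

28570


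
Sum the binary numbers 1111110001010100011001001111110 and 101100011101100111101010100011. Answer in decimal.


1111110001010100011001001111110 + 101100011101100111101010100011 = 10101010101000001010110100100001 = 2862656801

2862656801
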